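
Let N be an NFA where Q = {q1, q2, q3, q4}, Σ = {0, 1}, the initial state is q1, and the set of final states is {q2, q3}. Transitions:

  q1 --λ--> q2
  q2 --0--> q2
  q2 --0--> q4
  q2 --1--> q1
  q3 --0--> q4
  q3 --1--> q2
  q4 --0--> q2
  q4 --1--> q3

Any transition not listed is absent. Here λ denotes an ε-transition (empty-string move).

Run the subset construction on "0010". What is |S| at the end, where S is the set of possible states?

Start: ε-closure({q1}) = {q1, q2}.
Read '0': q1→∅, q2→{q2, q4}; now {q2, q4}.
Read '0': q2→{q2, q4}, q4→{q2}; now {q2, q4}.
Read '1': q2→{q1}, q4→{q3}; union {q1, q3}; ε-closure = {q1, q2, q3}.
Read '0': q1→∅, q2→{q2, q4}, q3→{q4}; now {q2, q4}.
That set has 2 states.

2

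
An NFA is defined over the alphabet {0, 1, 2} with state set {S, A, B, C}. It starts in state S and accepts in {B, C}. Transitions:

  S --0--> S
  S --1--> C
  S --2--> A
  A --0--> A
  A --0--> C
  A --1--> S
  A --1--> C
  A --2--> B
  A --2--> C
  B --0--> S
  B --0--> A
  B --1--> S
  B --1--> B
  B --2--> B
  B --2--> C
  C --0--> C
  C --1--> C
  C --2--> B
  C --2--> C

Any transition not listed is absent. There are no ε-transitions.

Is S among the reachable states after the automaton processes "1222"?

No

Start in {S}.
Read '1': {S} → {C}.
Read '2': {C} → {B, C}.
Read '2': {B, C} → {B, C}.
Read '2': {B, C} → {B, C}.
State S is not in {B, C}.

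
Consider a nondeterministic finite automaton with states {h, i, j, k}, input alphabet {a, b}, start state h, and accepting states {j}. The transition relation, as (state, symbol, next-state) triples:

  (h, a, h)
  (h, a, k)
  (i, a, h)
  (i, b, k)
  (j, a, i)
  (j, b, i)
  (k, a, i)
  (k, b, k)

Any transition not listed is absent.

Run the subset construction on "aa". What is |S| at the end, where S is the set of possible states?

3

Start in {h}.
Read 'a': h→{h, k}; now {h, k}.
Read 'a': h→{h, k}, k→{i}; now {h, i, k}.
That set has 3 states.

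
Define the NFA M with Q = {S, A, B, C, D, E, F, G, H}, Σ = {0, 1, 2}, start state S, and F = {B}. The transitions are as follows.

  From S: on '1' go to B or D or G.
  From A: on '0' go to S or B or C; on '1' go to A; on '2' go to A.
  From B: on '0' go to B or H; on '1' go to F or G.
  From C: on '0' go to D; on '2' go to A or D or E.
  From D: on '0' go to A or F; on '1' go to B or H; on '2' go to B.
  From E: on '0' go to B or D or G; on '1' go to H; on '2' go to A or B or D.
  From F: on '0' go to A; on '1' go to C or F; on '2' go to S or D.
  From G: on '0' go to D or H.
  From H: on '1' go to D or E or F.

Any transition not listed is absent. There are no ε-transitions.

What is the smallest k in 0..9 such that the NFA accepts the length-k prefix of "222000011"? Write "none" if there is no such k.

Start in {S}.
Read '2': {S} → ∅.
The set is empty and remains empty for the remaining 8 symbols.
No reachable set along the way intersects F.

none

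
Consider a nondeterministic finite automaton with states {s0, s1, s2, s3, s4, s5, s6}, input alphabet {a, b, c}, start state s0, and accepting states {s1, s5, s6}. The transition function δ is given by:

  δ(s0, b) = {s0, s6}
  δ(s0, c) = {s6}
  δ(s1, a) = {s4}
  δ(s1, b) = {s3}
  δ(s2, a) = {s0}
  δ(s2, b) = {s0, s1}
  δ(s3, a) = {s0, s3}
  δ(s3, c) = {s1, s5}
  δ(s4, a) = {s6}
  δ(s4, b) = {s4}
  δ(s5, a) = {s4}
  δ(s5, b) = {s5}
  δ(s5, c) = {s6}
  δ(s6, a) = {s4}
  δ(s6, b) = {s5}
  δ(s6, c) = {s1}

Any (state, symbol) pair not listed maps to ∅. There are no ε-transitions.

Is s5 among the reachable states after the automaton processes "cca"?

No

Start in {s0}.
Read 'c': s0→{s6}; now {s6}.
Read 'c': s6→{s1}; now {s1}.
Read 'a': s1→{s4}; now {s4}.
State s5 is not in {s4}.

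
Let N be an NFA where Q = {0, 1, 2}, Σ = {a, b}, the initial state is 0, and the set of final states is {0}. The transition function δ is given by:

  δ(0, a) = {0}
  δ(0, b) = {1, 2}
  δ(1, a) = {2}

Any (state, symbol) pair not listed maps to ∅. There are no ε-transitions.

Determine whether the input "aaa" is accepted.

Yes

Start in {0}.
Read 'a': {0} → {0}.
Read 'a': {0} → {0}.
Read 'a': {0} → {0}.
The final set {0} contains the accepting state 0.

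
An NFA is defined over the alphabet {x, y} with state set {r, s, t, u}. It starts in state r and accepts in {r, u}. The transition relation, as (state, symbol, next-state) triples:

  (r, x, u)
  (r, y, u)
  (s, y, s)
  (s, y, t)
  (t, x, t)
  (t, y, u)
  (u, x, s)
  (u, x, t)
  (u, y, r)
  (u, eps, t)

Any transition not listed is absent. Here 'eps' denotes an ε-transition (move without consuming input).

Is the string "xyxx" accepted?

Start in {r}.
Read 'x': r→{u}; union {u}; ε-closure = {t, u}.
Read 'y': t→{u}, u→{r}; union {r, u}; ε-closure = {r, t, u}.
Read 'x': r→{u}, t→{t}, u→{s, t}; now {s, t, u}.
Read 'x': s→∅, t→{t}, u→{s, t}; now {s, t}.
The final set {s, t} contains no accepting state.

No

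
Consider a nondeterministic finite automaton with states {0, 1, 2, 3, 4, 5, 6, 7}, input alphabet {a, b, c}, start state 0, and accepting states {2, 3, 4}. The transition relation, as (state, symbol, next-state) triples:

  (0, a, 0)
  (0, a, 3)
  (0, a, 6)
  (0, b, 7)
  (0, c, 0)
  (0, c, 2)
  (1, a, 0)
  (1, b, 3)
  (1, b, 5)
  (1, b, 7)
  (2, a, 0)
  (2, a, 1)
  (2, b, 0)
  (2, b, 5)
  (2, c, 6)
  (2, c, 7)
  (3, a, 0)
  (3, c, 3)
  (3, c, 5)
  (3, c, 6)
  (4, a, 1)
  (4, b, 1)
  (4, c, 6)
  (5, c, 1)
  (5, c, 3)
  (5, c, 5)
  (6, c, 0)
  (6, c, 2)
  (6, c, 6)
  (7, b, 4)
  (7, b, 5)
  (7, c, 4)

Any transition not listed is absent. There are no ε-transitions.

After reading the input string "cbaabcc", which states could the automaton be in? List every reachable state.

{6}

Start in {0}.
Read 'c': {0} → {0, 2}.
Read 'b': {0, 2} → {0, 5, 7}.
Read 'a': {0, 5, 7} → {0, 3, 6}.
Read 'a': {0, 3, 6} → {0, 3, 6}.
Read 'b': {0, 3, 6} → {7}.
Read 'c': {7} → {4}.
Read 'c': {4} → {6}.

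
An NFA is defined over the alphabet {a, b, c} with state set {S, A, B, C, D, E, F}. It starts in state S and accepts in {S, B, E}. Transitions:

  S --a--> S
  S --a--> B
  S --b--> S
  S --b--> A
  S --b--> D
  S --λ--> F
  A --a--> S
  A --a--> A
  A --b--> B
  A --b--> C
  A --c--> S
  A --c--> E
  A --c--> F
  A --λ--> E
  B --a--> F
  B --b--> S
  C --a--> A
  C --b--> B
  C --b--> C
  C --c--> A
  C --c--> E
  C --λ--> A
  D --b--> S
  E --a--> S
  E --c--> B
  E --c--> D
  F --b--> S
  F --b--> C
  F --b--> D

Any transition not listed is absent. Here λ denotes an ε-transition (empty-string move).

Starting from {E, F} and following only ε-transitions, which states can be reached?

Begin with {E, F}.
No ε-moves leave this set, so the closure equals the set itself.

{E, F}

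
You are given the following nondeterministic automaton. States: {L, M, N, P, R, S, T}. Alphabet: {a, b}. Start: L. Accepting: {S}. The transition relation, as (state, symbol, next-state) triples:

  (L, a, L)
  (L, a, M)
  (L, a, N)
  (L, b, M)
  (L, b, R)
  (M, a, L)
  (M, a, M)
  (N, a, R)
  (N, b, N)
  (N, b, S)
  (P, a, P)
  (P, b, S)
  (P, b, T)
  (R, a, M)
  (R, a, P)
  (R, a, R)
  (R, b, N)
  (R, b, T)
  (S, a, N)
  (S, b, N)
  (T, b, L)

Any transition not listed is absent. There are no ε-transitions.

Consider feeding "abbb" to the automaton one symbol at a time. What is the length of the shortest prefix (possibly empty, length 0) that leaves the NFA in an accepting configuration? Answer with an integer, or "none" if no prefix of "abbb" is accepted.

2

Start in {L}.
Read 'a': L→{L, M, N}; now {L, M, N}.
Read 'b': L→{M, R}, M→∅, N→{N, S}; now {M, N, R, S}.
None of the earlier sets intersect F, but {M, N, R, S} does.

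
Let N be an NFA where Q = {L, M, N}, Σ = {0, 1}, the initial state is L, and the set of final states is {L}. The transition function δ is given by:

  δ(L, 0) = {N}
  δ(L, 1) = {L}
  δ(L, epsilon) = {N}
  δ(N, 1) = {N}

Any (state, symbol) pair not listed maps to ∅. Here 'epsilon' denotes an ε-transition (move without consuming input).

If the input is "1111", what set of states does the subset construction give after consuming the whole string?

{L, N}

Start: ε-closure({L}) = {L, N}.
Read '1': {L, N} → {L, N}.
Read '1': {L, N} → {L, N}.
Read '1': {L, N} → {L, N}.
Read '1': {L, N} → {L, N}.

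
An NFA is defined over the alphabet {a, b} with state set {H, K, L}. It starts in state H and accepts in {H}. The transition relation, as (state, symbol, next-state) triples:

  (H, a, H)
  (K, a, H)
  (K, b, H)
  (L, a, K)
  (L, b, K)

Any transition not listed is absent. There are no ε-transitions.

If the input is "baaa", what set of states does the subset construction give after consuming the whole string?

∅

Start in {H}.
Read 'b': {H} → ∅.
The set is empty and remains empty for the remaining 3 symbols.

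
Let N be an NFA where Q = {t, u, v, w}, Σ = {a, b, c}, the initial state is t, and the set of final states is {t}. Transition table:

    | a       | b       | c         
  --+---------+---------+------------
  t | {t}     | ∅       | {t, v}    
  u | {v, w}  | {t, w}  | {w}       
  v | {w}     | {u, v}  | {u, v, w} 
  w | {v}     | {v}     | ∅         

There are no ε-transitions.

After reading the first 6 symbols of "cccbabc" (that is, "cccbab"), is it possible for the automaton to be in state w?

No

Start in {t}.
Read 'c': t→{t, v}; now {t, v}.
Read 'c': t→{t, v}, v→{u, v, w}; now {t, u, v, w}.
Read 'c': t→{t, v}, u→{w}, v→{u, v, w}, w→∅; now {t, u, v, w}.
Read 'b': t→∅, u→{t, w}, v→{u, v}, w→{v}; now {t, u, v, w}.
Read 'a': t→{t}, u→{v, w}, v→{w}, w→{v}; now {t, v, w}.
Read 'b': t→∅, v→{u, v}, w→{v}; now {u, v}.
State w is not in {u, v}.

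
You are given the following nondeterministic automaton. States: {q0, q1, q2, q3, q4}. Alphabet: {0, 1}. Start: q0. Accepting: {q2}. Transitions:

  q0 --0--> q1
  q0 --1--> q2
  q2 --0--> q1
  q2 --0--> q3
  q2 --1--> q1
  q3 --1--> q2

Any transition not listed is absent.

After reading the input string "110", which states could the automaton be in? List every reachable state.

∅

Start in {q0}.
Read '1': q0→{q2}; now {q2}.
Read '1': q2→{q1}; now {q1}.
Read '0': q1→∅; now ∅.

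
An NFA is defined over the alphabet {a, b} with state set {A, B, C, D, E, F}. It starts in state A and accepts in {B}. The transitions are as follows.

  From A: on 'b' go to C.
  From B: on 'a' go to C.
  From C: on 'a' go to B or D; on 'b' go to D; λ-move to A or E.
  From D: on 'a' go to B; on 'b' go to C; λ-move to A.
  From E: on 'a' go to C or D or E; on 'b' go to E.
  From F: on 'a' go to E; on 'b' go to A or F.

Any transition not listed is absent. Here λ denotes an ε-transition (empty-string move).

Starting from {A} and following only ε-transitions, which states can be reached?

Begin with {A}.
No ε-moves leave this set, so the closure equals the set itself.

{A}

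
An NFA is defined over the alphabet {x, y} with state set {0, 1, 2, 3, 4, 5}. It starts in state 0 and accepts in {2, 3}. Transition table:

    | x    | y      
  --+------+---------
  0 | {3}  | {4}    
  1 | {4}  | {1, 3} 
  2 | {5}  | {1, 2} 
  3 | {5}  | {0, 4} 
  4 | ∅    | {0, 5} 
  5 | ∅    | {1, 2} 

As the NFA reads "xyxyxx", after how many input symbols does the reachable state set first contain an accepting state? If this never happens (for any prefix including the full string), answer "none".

1

Start in {0}.
Read 'x': {0} → {3}.
None of the earlier sets intersect F, but {3} does.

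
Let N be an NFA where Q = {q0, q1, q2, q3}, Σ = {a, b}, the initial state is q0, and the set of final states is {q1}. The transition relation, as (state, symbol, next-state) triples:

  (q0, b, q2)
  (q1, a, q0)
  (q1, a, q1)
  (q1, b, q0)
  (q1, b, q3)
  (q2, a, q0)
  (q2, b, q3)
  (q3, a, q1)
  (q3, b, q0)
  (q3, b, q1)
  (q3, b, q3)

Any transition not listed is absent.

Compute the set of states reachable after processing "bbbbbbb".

Start in {q0}.
Read 'b': {q0} → {q2}.
Read 'b': {q2} → {q3}.
Read 'b': {q3} → {q0, q1, q3}.
Read 'b': {q0, q1, q3} → {q0, q1, q2, q3}.
Read 'b': {q0, q1, q2, q3} → {q0, q1, q2, q3}.
Read 'b': {q0, q1, q2, q3} → {q0, q1, q2, q3}.
Read 'b': {q0, q1, q2, q3} → {q0, q1, q2, q3}.

{q0, q1, q2, q3}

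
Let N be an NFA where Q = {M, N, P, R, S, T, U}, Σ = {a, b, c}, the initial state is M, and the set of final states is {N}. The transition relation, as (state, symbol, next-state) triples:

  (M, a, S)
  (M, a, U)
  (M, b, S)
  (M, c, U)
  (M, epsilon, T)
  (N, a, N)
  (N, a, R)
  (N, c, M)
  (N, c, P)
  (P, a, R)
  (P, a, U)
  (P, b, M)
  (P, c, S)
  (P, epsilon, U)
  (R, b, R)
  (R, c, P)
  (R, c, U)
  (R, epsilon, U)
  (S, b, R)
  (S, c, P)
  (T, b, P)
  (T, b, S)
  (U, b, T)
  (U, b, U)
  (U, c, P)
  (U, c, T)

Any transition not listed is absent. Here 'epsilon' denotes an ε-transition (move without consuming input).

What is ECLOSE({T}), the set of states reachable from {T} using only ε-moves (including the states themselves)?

Begin with {T}.
No ε-moves leave this set, so the closure equals the set itself.

{T}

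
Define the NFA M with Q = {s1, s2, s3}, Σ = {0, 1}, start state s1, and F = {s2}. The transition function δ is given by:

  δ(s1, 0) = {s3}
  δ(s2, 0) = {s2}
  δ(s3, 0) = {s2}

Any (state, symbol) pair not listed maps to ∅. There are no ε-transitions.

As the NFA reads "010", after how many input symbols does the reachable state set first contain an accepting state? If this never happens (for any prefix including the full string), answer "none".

none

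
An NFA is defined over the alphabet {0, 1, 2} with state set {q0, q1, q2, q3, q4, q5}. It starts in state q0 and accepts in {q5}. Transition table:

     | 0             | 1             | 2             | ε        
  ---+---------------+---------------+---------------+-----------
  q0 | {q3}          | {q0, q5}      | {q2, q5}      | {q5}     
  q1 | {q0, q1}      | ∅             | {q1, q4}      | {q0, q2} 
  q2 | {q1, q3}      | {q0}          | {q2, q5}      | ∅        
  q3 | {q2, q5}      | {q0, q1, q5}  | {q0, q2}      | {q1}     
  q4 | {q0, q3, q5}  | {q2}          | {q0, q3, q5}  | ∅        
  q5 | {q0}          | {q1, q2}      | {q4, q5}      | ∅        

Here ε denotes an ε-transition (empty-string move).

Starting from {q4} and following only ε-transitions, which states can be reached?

{q4}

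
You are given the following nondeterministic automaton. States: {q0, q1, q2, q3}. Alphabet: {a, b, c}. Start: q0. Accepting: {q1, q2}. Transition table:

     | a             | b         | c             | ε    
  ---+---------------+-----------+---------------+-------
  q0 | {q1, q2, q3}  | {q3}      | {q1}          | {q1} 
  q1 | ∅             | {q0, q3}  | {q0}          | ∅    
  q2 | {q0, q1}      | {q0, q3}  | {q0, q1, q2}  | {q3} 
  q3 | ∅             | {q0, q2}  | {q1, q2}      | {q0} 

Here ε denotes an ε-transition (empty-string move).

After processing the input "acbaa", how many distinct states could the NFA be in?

4

Start: ε-closure({q0}) = {q0, q1}.
Read 'a': {q0, q1} → {q0, q1, q2, q3}.
Read 'c': {q0, q1, q2, q3} → {q0, q1, q2, q3}.
Read 'b': {q0, q1, q2, q3} → {q0, q1, q2, q3}.
Read 'a': {q0, q1, q2, q3} → {q0, q1, q2, q3}.
Read 'a': {q0, q1, q2, q3} → {q0, q1, q2, q3}.
That set has 4 states.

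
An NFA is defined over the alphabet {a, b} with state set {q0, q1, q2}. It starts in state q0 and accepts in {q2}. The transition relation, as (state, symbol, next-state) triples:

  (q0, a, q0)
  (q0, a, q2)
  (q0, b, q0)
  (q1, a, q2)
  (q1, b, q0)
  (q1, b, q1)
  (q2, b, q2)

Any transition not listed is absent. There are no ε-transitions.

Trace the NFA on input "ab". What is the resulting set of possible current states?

Start in {q0}.
Read 'a': {q0} → {q0, q2}.
Read 'b': {q0, q2} → {q0, q2}.

{q0, q2}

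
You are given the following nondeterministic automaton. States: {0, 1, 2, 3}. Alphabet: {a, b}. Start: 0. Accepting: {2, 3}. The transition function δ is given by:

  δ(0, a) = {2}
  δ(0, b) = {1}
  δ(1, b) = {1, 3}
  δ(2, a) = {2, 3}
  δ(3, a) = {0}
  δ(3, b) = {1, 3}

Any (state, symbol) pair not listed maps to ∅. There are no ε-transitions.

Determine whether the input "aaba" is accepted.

No

Start in {0}.
Read 'a': 0→{2}; now {2}.
Read 'a': 2→{2, 3}; now {2, 3}.
Read 'b': 2→∅, 3→{1, 3}; now {1, 3}.
Read 'a': 1→∅, 3→{0}; now {0}.
The final set {0} contains no accepting state.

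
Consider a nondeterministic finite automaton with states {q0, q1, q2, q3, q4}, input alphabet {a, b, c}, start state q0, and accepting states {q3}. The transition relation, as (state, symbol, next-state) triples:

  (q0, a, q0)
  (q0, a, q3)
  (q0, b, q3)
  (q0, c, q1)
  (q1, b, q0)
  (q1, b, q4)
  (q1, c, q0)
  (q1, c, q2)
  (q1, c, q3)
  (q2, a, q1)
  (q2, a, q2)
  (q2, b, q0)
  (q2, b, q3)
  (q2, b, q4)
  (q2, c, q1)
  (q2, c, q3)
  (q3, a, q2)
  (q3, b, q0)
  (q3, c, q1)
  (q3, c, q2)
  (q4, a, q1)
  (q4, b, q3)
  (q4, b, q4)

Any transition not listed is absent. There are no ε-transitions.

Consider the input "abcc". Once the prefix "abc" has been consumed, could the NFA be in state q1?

Start in {q0}.
Read 'a': {q0} → {q0, q3}.
Read 'b': {q0, q3} → {q0, q3}.
Read 'c': {q0, q3} → {q1, q2}.
State q1 is in {q1, q2}.

Yes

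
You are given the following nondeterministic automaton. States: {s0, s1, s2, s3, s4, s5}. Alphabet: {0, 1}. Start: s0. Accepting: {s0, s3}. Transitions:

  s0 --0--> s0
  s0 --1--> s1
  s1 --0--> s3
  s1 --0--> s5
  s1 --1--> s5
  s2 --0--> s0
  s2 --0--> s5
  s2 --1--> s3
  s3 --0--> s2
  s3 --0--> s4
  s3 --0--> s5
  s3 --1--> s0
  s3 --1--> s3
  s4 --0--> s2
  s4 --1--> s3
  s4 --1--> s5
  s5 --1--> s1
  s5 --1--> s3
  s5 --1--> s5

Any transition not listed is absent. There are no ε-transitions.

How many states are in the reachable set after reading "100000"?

Start in {s0}.
Read '1': s0→{s1}; now {s1}.
Read '0': s1→{s3, s5}; now {s3, s5}.
Read '0': s3→{s2, s4, s5}, s5→∅; now {s2, s4, s5}.
Read '0': s2→{s0, s5}, s4→{s2}, s5→∅; now {s0, s2, s5}.
Read '0': s0→{s0}, s2→{s0, s5}, s5→∅; now {s0, s5}.
Read '0': s0→{s0}, s5→∅; now {s0}.
That set has 1 state.

1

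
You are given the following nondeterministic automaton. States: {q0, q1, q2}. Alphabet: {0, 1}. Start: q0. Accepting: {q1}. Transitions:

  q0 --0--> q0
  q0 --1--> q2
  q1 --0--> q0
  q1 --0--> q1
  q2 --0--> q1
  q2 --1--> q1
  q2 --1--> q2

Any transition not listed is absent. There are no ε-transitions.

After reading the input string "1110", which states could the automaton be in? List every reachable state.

{q0, q1}

Start in {q0}.
Read '1': {q0} → {q2}.
Read '1': {q2} → {q1, q2}.
Read '1': {q1, q2} → {q1, q2}.
Read '0': {q1, q2} → {q0, q1}.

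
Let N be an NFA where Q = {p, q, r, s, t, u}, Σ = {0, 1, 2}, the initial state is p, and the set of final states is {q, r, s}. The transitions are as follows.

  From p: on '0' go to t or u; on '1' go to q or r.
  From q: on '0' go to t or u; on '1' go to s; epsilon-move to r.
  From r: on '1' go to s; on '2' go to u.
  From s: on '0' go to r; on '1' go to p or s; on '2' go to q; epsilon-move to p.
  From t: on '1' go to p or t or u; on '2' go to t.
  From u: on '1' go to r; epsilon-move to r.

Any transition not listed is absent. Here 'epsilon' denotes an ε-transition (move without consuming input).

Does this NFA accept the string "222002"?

No

Start in {p}.
Read '2': {p} → ∅.
The set is empty and remains empty for the remaining 5 symbols.
The final set ∅ contains no accepting state.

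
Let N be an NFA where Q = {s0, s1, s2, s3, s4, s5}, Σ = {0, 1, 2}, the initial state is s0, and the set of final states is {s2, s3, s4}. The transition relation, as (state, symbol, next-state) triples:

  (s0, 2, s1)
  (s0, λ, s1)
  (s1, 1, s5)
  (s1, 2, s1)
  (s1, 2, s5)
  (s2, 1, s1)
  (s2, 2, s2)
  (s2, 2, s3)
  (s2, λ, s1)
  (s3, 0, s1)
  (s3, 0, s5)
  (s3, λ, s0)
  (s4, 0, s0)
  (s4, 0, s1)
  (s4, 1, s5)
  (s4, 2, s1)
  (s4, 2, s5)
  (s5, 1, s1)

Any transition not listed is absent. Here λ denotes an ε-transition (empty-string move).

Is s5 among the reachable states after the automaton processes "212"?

Start: ε-closure({s0}) = {s0, s1}.
Read '2': {s0, s1} → {s1, s5}.
Read '1': {s1, s5} → {s1, s5}.
Read '2': {s1, s5} → {s1, s5}.
State s5 is in {s1, s5}.

Yes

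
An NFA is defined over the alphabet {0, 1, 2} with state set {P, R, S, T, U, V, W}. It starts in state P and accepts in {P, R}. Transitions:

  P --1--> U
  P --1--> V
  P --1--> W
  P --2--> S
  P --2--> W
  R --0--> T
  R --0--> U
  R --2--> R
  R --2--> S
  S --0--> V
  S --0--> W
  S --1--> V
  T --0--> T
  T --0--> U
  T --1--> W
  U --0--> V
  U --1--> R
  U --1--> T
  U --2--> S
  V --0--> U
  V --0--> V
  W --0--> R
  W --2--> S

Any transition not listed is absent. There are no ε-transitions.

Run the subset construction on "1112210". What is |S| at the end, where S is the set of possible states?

0

Start in {P}.
Read '1': {P} → {U, V, W}.
Read '1': {U, V, W} → {R, T}.
Read '1': {R, T} → {W}.
Read '2': {W} → {S}.
Read '2': {S} → ∅.
The set is empty and remains empty for the remaining 2 symbols.
That set has 0 states.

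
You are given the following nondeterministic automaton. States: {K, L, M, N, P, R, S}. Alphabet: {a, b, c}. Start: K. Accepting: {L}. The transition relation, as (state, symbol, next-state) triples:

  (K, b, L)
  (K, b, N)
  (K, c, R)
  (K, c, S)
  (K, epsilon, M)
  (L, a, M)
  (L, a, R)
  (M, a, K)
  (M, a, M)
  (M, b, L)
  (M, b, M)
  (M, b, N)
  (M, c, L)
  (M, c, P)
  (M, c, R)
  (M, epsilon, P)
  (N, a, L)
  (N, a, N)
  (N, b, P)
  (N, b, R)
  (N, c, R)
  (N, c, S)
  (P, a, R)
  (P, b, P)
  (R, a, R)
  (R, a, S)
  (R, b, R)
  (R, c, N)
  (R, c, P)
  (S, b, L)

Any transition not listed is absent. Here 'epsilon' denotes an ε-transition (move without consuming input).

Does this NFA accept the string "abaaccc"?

No

Start: ε-closure({K}) = {K, M, P}.
Read 'a': {K, M, P} → {K, M, P, R}.
Read 'b': {K, M, P, R} → {L, M, N, P, R}.
Read 'a': {L, M, N, P, R} → {K, L, M, N, P, R, S}.
Read 'a': {K, L, M, N, P, R, S} → {K, L, M, N, P, R, S}.
Read 'c': {K, L, M, N, P, R, S} → {L, N, P, R, S}.
Read 'c': {L, N, P, R, S} → {N, P, R, S}.
Read 'c': {N, P, R, S} → {N, P, R, S}.
The final set {N, P, R, S} contains no accepting state.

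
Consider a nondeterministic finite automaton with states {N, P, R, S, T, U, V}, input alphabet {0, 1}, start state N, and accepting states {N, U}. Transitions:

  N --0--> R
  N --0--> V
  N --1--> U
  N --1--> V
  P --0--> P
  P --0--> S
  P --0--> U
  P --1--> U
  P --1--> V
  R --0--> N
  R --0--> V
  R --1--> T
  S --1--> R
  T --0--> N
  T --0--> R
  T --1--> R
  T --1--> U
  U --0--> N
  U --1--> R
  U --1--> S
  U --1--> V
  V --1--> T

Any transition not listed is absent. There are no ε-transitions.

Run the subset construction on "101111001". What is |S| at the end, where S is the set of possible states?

Start in {N}.
Read '1': N→{U, V}; now {U, V}.
Read '0': U→{N}, V→∅; now {N}.
Read '1': N→{U, V}; now {U, V}.
Read '1': U→{R, S, V}, V→{T}; now {R, S, T, V}.
Read '1': R→{T}, S→{R}, T→{R, U}, V→{T}; now {R, T, U}.
Read '1': R→{T}, T→{R, U}, U→{R, S, V}; now {R, S, T, U, V}.
Read '0': R→{N, V}, S→∅, T→{N, R}, U→{N}, V→∅; now {N, R, V}.
Read '0': N→{R, V}, R→{N, V}, V→∅; now {N, R, V}.
Read '1': N→{U, V}, R→{T}, V→{T}; now {T, U, V}.
That set has 3 states.

3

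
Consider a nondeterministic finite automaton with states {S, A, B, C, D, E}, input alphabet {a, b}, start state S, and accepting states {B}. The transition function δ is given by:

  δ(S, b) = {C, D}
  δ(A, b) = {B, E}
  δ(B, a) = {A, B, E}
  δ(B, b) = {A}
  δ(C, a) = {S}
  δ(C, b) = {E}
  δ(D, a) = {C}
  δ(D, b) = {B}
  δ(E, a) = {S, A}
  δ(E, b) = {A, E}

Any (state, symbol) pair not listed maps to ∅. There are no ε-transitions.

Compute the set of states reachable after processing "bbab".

{A, B, C, D, E}

Start in {S}.
Read 'b': {S} → {C, D}.
Read 'b': {C, D} → {B, E}.
Read 'a': {B, E} → {S, A, B, E}.
Read 'b': {S, A, B, E} → {A, B, C, D, E}.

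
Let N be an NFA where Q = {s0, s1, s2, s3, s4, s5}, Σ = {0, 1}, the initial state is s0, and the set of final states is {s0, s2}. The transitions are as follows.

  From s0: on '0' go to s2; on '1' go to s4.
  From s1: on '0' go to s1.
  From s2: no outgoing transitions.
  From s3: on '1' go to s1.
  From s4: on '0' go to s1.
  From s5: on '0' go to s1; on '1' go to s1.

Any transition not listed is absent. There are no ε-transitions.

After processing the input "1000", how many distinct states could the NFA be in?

Start in {s0}.
Read '1': s0→{s4}; now {s4}.
Read '0': s4→{s1}; now {s1}.
Read '0': s1→{s1}; now {s1}.
Read '0': s1→{s1}; now {s1}.
That set has 1 state.

1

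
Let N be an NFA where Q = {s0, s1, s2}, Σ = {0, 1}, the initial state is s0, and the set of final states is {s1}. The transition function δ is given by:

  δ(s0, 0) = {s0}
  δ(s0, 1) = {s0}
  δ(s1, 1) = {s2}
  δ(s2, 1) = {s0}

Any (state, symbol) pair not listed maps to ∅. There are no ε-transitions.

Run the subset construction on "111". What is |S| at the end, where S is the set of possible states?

Start in {s0}.
Read '1': {s0} → {s0}.
Read '1': {s0} → {s0}.
Read '1': {s0} → {s0}.
That set has 1 state.

1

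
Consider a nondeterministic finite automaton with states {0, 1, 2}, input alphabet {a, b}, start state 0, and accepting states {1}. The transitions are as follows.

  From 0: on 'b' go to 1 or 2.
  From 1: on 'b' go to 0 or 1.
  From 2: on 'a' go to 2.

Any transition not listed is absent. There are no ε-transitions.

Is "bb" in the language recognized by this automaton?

Start in {0}.
Read 'b': {0} → {1, 2}.
Read 'b': {1, 2} → {0, 1}.
The final set {0, 1} contains the accepting state 1.

Yes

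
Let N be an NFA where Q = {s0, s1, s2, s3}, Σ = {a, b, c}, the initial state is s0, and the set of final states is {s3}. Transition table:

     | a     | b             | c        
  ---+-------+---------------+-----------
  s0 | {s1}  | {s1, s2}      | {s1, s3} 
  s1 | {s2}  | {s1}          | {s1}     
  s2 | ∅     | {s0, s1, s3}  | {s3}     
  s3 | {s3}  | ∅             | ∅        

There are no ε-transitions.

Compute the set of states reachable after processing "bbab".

Start in {s0}.
Read 'b': {s0} → {s1, s2}.
Read 'b': {s1, s2} → {s0, s1, s3}.
Read 'a': {s0, s1, s3} → {s1, s2, s3}.
Read 'b': {s1, s2, s3} → {s0, s1, s3}.

{s0, s1, s3}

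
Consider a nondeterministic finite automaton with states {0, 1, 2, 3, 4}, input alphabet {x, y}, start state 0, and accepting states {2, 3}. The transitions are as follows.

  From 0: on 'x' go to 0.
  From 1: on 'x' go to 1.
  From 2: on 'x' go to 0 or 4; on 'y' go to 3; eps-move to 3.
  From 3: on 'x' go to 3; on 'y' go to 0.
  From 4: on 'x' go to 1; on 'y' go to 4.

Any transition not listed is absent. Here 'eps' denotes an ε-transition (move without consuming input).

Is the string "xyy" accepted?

Start in {0}.
Read 'x': 0→{0}; now {0}.
Read 'y': 0→∅; now ∅.
The set is empty and remains empty for the remaining 1 symbol.
The final set ∅ contains no accepting state.

No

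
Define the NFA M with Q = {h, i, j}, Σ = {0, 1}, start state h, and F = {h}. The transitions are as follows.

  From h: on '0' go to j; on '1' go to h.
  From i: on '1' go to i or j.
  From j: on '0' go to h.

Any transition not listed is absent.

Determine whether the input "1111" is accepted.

Yes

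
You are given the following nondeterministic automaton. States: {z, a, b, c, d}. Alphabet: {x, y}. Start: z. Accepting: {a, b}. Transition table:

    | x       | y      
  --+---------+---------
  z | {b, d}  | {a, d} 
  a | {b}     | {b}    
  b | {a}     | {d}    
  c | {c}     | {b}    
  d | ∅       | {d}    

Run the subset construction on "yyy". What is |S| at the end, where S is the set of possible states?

1

Start in {z}.
Read 'y': z→{a, d}; now {a, d}.
Read 'y': a→{b}, d→{d}; now {b, d}.
Read 'y': b→{d}, d→{d}; now {d}.
That set has 1 state.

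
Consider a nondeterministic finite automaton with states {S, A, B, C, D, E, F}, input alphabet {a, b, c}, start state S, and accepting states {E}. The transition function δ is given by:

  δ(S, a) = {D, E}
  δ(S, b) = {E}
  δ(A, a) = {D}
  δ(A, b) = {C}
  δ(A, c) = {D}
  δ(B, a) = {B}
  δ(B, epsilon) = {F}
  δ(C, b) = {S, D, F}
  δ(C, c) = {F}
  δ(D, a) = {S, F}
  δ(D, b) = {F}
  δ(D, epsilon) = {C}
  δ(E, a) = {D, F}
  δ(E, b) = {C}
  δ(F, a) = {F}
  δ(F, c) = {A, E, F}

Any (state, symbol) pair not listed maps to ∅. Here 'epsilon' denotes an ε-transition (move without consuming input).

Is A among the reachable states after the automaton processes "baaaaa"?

Start in {S}.
Read 'b': {S} → {E}.
Read 'a': {E} → {C, D, F}.
Read 'a': {C, D, F} → {S, F}.
Read 'a': {S, F} → {C, D, E, F}.
Read 'a': {C, D, E, F} → {S, C, D, F}.
Read 'a': {S, C, D, F} → {S, C, D, E, F}.
State A is not in {S, C, D, E, F}.

No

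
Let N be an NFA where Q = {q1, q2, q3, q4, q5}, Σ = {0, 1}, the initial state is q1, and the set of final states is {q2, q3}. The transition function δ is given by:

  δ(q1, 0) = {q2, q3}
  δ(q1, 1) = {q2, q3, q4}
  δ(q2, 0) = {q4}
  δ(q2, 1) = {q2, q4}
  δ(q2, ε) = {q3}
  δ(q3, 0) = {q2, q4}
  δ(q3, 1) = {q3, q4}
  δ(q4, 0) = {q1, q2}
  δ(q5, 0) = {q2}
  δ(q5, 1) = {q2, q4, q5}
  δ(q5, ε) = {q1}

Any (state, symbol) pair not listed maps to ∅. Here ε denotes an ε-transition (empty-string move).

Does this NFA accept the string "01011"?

Start in {q1}.
Read '0': q1→{q2, q3}; now {q2, q3}.
Read '1': q2→{q2, q4}, q3→{q3, q4}; now {q2, q3, q4}.
Read '0': q2→{q4}, q3→{q2, q4}, q4→{q1, q2}; union {q1, q2, q4}; ε-closure = {q1, q2, q3, q4}.
Read '1': q1→{q2, q3, q4}, q2→{q2, q4}, q3→{q3, q4}, q4→∅; now {q2, q3, q4}.
Read '1': q2→{q2, q4}, q3→{q3, q4}, q4→∅; now {q2, q3, q4}.
The final set {q2, q3, q4} contains the accepting states q2, q3.

Yes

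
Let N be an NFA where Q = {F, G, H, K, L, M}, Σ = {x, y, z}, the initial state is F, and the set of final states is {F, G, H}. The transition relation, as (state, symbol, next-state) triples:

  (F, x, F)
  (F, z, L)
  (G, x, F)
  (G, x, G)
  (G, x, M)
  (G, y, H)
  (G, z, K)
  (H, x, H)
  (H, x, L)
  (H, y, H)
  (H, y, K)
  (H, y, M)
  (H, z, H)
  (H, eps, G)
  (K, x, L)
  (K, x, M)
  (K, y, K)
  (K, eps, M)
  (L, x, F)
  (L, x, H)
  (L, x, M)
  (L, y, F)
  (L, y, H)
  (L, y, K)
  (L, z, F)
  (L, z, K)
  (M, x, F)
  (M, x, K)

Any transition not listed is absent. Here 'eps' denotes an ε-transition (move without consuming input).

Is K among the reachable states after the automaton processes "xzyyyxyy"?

Yes

Start in {F}.
Read 'x': {F} → {F}.
Read 'z': {F} → {L}.
Read 'y': {L} → {F, G, H, K, M}.
Read 'y': {F, G, H, K, M} → {G, H, K, M}.
Read 'y': {G, H, K, M} → {G, H, K, M}.
Read 'x': {G, H, K, M} → {F, G, H, K, L, M}.
Read 'y': {F, G, H, K, L, M} → {F, G, H, K, M}.
Read 'y': {F, G, H, K, M} → {G, H, K, M}.
State K is in {G, H, K, M}.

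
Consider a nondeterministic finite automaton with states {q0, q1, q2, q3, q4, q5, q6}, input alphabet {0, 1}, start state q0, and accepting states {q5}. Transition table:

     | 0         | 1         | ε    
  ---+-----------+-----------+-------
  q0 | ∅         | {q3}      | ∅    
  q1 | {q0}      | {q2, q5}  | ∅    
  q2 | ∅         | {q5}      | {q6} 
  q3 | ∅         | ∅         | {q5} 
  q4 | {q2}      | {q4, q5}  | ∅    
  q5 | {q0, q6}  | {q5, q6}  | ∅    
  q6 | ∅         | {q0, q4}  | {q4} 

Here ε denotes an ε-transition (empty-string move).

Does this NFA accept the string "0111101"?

Start in {q0}.
Read '0': {q0} → ∅.
The set is empty and remains empty for the remaining 6 symbols.
The final set ∅ contains no accepting state.

No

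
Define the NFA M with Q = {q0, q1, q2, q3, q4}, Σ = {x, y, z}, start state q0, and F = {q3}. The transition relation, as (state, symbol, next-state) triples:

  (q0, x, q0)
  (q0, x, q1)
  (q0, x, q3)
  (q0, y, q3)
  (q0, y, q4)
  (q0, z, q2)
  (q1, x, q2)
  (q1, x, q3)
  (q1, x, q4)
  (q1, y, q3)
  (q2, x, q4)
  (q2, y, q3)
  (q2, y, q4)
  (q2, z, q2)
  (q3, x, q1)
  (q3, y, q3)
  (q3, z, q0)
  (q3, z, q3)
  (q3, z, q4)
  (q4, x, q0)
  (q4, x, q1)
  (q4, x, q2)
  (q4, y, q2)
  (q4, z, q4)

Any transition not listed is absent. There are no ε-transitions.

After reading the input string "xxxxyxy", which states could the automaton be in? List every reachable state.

Start in {q0}.
Read 'x': {q0} → {q0, q1, q3}.
Read 'x': {q0, q1, q3} → {q0, q1, q2, q3, q4}.
Read 'x': {q0, q1, q2, q3, q4} → {q0, q1, q2, q3, q4}.
Read 'x': {q0, q1, q2, q3, q4} → {q0, q1, q2, q3, q4}.
Read 'y': {q0, q1, q2, q3, q4} → {q2, q3, q4}.
Read 'x': {q2, q3, q4} → {q0, q1, q2, q4}.
Read 'y': {q0, q1, q2, q4} → {q2, q3, q4}.

{q2, q3, q4}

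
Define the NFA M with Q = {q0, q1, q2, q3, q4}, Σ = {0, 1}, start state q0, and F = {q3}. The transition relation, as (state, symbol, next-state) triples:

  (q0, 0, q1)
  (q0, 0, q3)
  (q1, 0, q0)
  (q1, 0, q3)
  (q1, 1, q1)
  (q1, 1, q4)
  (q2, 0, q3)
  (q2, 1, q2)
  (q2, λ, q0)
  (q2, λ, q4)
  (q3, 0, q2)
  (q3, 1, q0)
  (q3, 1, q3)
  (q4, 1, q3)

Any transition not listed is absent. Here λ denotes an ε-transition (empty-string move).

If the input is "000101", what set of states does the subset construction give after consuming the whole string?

{q0, q1, q2, q3, q4}

Start in {q0}.
Read '0': q0→{q1, q3}; now {q1, q3}.
Read '0': q1→{q0, q3}, q3→{q2}; union {q0, q2, q3}; ε-closure = {q0, q2, q3, q4}.
Read '0': q0→{q1, q3}, q2→{q3}, q3→{q2}, q4→∅; union {q1, q2, q3}; ε-closure = {q0, q1, q2, q3, q4}.
Read '1': q0→∅, q1→{q1, q4}, q2→{q2}, q3→{q0, q3}, q4→{q3}; now {q0, q1, q2, q3, q4}.
Read '0': q0→{q1, q3}, q1→{q0, q3}, q2→{q3}, q3→{q2}, q4→∅; union {q0, q1, q2, q3}; ε-closure = {q0, q1, q2, q3, q4}.
Read '1': q0→∅, q1→{q1, q4}, q2→{q2}, q3→{q0, q3}, q4→{q3}; now {q0, q1, q2, q3, q4}.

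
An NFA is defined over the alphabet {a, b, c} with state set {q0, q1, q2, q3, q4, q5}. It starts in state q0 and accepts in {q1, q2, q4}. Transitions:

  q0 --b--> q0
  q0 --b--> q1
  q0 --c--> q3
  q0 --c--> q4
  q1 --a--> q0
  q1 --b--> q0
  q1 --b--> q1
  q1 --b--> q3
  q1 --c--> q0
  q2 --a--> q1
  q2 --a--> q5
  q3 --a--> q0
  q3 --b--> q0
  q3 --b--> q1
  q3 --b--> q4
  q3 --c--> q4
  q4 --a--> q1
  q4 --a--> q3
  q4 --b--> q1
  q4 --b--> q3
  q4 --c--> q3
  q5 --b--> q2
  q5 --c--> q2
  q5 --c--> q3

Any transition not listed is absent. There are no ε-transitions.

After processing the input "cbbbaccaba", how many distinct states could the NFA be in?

3

Start in {q0}.
Read 'c': q0→{q3, q4}; now {q3, q4}.
Read 'b': q3→{q0, q1, q4}, q4→{q1, q3}; now {q0, q1, q3, q4}.
Read 'b': q0→{q0, q1}, q1→{q0, q1, q3}, q3→{q0, q1, q4}, q4→{q1, q3}; now {q0, q1, q3, q4}.
Read 'b': q0→{q0, q1}, q1→{q0, q1, q3}, q3→{q0, q1, q4}, q4→{q1, q3}; now {q0, q1, q3, q4}.
Read 'a': q0→∅, q1→{q0}, q3→{q0}, q4→{q1, q3}; now {q0, q1, q3}.
Read 'c': q0→{q3, q4}, q1→{q0}, q3→{q4}; now {q0, q3, q4}.
Read 'c': q0→{q3, q4}, q3→{q4}, q4→{q3}; now {q3, q4}.
Read 'a': q3→{q0}, q4→{q1, q3}; now {q0, q1, q3}.
Read 'b': q0→{q0, q1}, q1→{q0, q1, q3}, q3→{q0, q1, q4}; now {q0, q1, q3, q4}.
Read 'a': q0→∅, q1→{q0}, q3→{q0}, q4→{q1, q3}; now {q0, q1, q3}.
That set has 3 states.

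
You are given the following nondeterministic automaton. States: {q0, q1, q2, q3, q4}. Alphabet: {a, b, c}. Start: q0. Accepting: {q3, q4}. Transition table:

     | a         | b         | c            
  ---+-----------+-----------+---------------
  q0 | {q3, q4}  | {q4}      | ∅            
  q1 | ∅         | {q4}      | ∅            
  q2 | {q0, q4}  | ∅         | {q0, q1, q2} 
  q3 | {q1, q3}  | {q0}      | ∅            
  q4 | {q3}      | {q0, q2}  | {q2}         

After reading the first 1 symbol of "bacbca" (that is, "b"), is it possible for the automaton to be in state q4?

Start in {q0}.
Read 'b': {q0} → {q4}.
State q4 is in {q4}.

Yes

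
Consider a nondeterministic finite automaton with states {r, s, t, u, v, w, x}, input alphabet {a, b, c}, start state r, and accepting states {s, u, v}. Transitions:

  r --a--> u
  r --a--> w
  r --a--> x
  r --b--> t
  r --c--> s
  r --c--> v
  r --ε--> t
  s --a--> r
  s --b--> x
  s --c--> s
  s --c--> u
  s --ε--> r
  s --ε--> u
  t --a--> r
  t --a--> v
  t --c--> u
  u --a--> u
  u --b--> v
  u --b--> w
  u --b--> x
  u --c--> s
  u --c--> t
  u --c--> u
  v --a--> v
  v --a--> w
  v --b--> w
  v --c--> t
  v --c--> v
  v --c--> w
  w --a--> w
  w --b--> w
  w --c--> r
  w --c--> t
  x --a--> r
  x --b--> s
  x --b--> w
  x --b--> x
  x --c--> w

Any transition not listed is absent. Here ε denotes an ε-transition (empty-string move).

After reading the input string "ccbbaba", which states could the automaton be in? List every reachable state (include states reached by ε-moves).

Start: ε-closure({r}) = {r, t}.
Read 'c': {r, t} → {r, s, t, u, v}.
Read 'c': {r, s, t, u, v} → {r, s, t, u, v, w}.
Read 'b': {r, s, t, u, v, w} → {t, v, w, x}.
Read 'b': {t, v, w, x} → {r, s, t, u, w, x}.
Read 'a': {r, s, t, u, w, x} → {r, t, u, v, w, x}.
Read 'b': {r, t, u, v, w, x} → {r, s, t, u, v, w, x}.
Read 'a': {r, s, t, u, v, w, x} → {r, t, u, v, w, x}.

{r, t, u, v, w, x}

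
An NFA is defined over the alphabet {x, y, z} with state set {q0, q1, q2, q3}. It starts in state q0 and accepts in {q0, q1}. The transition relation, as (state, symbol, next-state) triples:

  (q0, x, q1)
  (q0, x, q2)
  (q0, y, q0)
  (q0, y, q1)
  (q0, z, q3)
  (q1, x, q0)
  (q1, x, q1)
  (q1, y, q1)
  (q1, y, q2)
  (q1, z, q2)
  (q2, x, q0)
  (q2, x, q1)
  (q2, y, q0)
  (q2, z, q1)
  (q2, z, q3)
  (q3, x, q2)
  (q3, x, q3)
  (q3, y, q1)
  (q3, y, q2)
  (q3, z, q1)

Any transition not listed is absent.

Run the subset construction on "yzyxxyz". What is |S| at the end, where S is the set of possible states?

Start in {q0}.
Read 'y': {q0} → {q0, q1}.
Read 'z': {q0, q1} → {q2, q3}.
Read 'y': {q2, q3} → {q0, q1, q2}.
Read 'x': {q0, q1, q2} → {q0, q1, q2}.
Read 'x': {q0, q1, q2} → {q0, q1, q2}.
Read 'y': {q0, q1, q2} → {q0, q1, q2}.
Read 'z': {q0, q1, q2} → {q1, q2, q3}.
That set has 3 states.

3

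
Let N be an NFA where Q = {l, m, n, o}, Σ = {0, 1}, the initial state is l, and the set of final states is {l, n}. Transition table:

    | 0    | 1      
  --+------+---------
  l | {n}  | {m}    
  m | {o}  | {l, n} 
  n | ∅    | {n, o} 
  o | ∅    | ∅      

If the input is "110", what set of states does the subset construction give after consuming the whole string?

Start in {l}.
Read '1': l→{m}; now {m}.
Read '1': m→{l, n}; now {l, n}.
Read '0': l→{n}, n→∅; now {n}.

{n}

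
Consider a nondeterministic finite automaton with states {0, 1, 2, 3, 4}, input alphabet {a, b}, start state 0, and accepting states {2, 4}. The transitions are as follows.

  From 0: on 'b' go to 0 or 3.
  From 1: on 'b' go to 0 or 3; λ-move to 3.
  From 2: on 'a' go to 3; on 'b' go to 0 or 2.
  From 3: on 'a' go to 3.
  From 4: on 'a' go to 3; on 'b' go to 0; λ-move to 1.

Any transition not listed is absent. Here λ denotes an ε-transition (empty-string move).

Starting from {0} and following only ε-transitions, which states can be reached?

Begin with {0}.
No ε-moves leave this set, so the closure equals the set itself.

{0}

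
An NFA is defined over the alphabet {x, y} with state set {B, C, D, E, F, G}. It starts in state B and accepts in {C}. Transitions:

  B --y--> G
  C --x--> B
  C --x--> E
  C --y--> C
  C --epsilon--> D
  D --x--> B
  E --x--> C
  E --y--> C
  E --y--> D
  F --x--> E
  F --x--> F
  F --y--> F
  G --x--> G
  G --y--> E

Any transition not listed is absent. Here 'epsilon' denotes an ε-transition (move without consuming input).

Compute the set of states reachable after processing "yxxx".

Start in {B}.
Read 'y': B→{G}; now {G}.
Read 'x': G→{G}; now {G}.
Read 'x': G→{G}; now {G}.
Read 'x': G→{G}; now {G}.

{G}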